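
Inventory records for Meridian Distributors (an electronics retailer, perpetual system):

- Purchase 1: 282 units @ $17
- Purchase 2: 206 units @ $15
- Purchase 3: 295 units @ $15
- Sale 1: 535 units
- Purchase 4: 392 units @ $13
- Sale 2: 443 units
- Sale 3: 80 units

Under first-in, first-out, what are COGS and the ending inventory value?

COGS = $15,884; ending inventory = $1,521

Sale 1 (535) [FIFO — oldest first]: 282 @ $17 + 206 @ $15 + 47 @ $15 = $8,589
Sale 2 (443) [FIFO — oldest first]: 248 @ $15 + 195 @ $13 = $6,255
Sale 3 (80) [FIFO — oldest first]: 80 @ $13 = $1,040
Total COGS = $8,589 + $6,255 + $1,040 = $15,884
Ending inventory: 117 @ $13 = $1,521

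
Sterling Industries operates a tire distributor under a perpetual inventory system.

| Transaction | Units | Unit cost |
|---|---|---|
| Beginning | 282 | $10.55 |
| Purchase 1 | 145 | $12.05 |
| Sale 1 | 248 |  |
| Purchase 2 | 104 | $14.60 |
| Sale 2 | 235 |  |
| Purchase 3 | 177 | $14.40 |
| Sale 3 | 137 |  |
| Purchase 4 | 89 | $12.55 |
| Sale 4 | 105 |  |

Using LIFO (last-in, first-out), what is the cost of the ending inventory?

Ending inventory = $852.00

Sale 1 (248) [LIFO — newest first]: 145 @ $12.05 + 103 @ $10.55 = $2,833.90
Sale 2 (235) [LIFO — newest first]: 104 @ $14.60 + 131 @ $10.55 = $2,900.45
Sale 3 (137) [LIFO — newest first]: 137 @ $14.40 = $1,972.80
Sale 4 (105) [LIFO — newest first]: 89 @ $12.55 + 16 @ $14.40 = $1,347.35
Total COGS = $2,833.90 + $2,900.45 + $1,972.80 + $1,347.35 = $9,054.50
Ending inventory: 48 @ $10.55 + 24 @ $14.40 = $852.00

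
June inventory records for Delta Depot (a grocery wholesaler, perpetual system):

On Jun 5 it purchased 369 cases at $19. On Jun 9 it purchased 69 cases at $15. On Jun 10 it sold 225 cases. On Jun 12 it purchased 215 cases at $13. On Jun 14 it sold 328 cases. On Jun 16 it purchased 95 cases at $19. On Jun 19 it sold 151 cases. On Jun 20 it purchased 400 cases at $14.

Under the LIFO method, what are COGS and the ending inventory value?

COGS = $11,810; ending inventory = $6,436

Jun 10, 225 sold [LIFO — newest first]: 69 @ $15 + 156 @ $19 = $3,999
Jun 14, 328 sold [LIFO — newest first]: 215 @ $13 + 113 @ $19 = $4,942
Jun 19, 151 sold [LIFO — newest first]: 95 @ $19 + 56 @ $19 = $2,869
Total COGS = $3,999 + $4,942 + $2,869 = $11,810
Ending inventory: 44 @ $19 + 400 @ $14 = $6,436
Check: goods available $18,246 = COGS $11,810 + ending $6,436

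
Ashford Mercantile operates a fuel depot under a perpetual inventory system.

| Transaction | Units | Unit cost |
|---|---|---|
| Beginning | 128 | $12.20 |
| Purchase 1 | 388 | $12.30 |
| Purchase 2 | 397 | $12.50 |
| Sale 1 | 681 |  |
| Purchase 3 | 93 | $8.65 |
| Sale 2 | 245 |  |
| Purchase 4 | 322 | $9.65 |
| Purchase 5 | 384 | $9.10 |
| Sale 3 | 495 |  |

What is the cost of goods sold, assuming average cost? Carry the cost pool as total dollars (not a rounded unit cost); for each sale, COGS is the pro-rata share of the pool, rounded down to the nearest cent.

After Beginning: 128 on hand, pool $1,561.60 (≈ $12.2000 each)
After Purchase 1: 516 on hand, pool $6,334.00 (≈ $12.2752 each)
After Purchase 2: 913 on hand, pool $11,296.50 (≈ $12.3729 each)
Sale 1, sell 681: 681/913 × $11,296.50 → $8,425.97
After Purchase 3: 325 on hand, pool $3,674.98 (≈ $11.3076 each)
Sale 2, sell 245: 245/325 × $3,674.98 → $2,770.36
After Purchase 4: 402 on hand, pool $4,011.92 (≈ $9.9799 each)
After Purchase 5: 786 on hand, pool $7,506.32 (≈ $9.5500 each)
Sale 3, sell 495: 495/786 × $7,506.32 → $4,727.26
Total COGS = $8,425.97 + $2,770.36 + $4,727.26 = $15,923.59
Ending inventory (cost pool remaining) = $2,779.06
Check: goods available $18,702.65 = COGS $15,923.59 + ending $2,779.06

COGS = $15,923.59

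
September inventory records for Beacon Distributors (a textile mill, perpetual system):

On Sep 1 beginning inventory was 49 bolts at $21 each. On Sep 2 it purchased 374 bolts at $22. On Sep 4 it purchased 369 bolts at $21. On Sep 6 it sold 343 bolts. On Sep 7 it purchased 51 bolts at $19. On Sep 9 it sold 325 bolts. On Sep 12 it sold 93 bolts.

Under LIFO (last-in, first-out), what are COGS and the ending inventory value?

Sep 6, 343 sold [LIFO — newest first]: 343 @ $21 = $7,203
Sep 9, 325 sold [LIFO — newest first]: 51 @ $19 + 26 @ $21 + 248 @ $22 = $6,971
Sep 12, 93 sold [LIFO — newest first]: 93 @ $22 = $2,046
Total COGS = $7,203 + $6,971 + $2,046 = $16,220
Ending inventory: 49 @ $21 + 33 @ $22 = $1,755
Check: goods available $17,975 = COGS $16,220 + ending $1,755

COGS = $16,220; ending inventory = $1,755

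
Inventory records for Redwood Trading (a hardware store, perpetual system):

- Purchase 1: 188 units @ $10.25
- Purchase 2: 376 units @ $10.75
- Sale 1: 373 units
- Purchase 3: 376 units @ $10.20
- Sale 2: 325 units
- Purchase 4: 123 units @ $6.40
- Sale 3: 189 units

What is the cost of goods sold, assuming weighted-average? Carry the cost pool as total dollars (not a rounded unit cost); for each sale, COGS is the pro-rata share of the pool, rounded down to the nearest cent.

After Purchase 1: 188 on hand, pool $1,927.00 (≈ $10.2500 each)
After Purchase 2: 564 on hand, pool $5,969.00 (≈ $10.5833 each)
Sale 1, sell 373: 373/564 × $5,969.00 → $3,947.58
After Purchase 3: 567 on hand, pool $5,856.62 (≈ $10.3291 each)
Sale 2, sell 325: 325/567 × $5,856.62 → $3,356.96
After Purchase 4: 365 on hand, pool $3,286.86 (≈ $9.0051 each)
Sale 3, sell 189: 189/365 × $3,286.86 → $1,701.96
Total COGS = $3,947.58 + $3,356.96 + $1,701.96 = $9,006.50
Ending inventory (cost pool remaining) = $1,584.90

COGS = $9,006.50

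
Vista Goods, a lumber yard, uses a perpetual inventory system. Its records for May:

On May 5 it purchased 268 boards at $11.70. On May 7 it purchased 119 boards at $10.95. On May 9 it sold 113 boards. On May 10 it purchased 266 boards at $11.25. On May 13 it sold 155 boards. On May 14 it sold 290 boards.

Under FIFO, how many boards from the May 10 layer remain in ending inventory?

95

May 9, 113 sold [FIFO — oldest first]: 113 @ $11.70 = $1,322.10
May 13, 155 sold [FIFO — oldest first]: 155 @ $11.70 = $1,813.50
May 14, 290 sold [FIFO — oldest first]: 119 @ $10.95 + 171 @ $11.25 = $3,226.80
Total COGS = $1,322.10 + $1,813.50 + $3,226.80 = $6,362.40
Ending inventory: 95 @ $11.25 = $1,068.75
Check: goods available $7,431.15 = COGS $6,362.40 + ending $1,068.75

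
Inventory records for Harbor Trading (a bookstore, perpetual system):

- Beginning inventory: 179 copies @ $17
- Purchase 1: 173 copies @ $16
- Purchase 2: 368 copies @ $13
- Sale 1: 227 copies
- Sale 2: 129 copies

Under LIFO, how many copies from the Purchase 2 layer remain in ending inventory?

12

Sale 1 (227) [LIFO — newest first]: 227 @ $13 = $2,951
Sale 2 (129) [LIFO — newest first]: 129 @ $13 = $1,677
Total COGS = $2,951 + $1,677 = $4,628
Ending inventory: 179 @ $17 + 173 @ $16 + 12 @ $13 = $5,967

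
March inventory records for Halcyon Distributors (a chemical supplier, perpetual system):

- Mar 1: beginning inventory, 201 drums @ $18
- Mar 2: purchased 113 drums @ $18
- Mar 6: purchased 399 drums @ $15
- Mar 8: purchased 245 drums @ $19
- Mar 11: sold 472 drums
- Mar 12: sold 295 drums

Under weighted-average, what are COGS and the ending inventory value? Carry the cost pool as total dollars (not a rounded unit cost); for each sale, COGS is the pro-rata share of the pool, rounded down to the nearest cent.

COGS = $13,043.80; ending inventory = $3,248.20

After Mar 1: 201 on hand, pool $3,618.00 (≈ $18.0000 each)
After Mar 2: 314 on hand, pool $5,652.00 (≈ $18.0000 each)
After Mar 6: 713 on hand, pool $11,637.00 (≈ $16.3212 each)
After Mar 8: 958 on hand, pool $16,292.00 (≈ $17.0063 each)
Mar 11, sell 472: 472/958 × $16,292.00 → $8,026.95
Mar 12, sell 295: 295/486 × $8,265.05 → $5,016.85
Total COGS = $8,026.95 + $5,016.85 = $13,043.80
Ending inventory (cost pool remaining) = $3,248.20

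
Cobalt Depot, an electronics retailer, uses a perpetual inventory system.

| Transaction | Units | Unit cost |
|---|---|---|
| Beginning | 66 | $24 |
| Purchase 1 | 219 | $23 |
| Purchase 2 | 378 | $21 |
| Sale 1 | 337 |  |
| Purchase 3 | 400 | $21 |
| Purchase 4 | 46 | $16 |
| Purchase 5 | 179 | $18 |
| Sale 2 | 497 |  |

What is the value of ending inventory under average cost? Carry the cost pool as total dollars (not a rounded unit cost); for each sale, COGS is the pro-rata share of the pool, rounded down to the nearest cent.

Ending inventory = $9,317.14

After Beginning: 66 on hand, pool $1,584.00 (≈ $24.0000 each)
After Purchase 1: 285 on hand, pool $6,621.00 (≈ $23.2316 each)
After Purchase 2: 663 on hand, pool $14,559.00 (≈ $21.9593 each)
Sale 1, sell 337: 337/663 × $14,559.00 → $7,400.27
After Purchase 3: 726 on hand, pool $15,558.73 (≈ $21.4308 each)
After Purchase 4: 772 on hand, pool $16,294.73 (≈ $21.1072 each)
After Purchase 5: 951 on hand, pool $19,516.73 (≈ $20.5223 each)
Sale 2, sell 497: 497/951 × $19,516.73 → $10,199.59
Total COGS = $7,400.27 + $10,199.59 = $17,599.86
Ending inventory (cost pool remaining) = $9,317.14
Check: goods available $26,917.00 = COGS $17,599.86 + ending $9,317.14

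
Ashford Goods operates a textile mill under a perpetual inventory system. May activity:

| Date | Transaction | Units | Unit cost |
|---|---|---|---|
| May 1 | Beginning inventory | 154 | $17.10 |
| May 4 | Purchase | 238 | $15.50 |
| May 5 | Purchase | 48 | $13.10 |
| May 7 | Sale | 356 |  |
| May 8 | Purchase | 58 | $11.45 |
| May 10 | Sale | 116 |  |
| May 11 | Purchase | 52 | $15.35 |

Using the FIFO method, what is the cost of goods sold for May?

May 7, 356 sold [FIFO — oldest first]: 154 @ $17.10 + 202 @ $15.50 = $5,764.40
May 10, 116 sold [FIFO — oldest first]: 36 @ $15.50 + 48 @ $13.10 + 32 @ $11.45 = $1,553.20
Total COGS = $5,764.40 + $1,553.20 = $7,317.60
Ending inventory: 26 @ $11.45 + 52 @ $15.35 = $1,095.90
Check: goods available $8,413.50 = COGS $7,317.60 + ending $1,095.90

COGS = $7,317.60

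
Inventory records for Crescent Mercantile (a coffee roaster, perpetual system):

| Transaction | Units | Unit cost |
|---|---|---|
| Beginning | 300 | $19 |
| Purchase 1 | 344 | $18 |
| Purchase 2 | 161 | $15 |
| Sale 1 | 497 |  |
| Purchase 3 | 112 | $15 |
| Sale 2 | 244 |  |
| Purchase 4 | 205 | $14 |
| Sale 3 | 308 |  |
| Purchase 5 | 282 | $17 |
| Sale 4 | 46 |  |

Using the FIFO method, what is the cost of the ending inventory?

Ending inventory = $5,172

Sale 1 (497) [FIFO — oldest first]: 300 @ $19 + 197 @ $18 = $9,246
Sale 2 (244) [FIFO — oldest first]: 147 @ $18 + 97 @ $15 = $4,101
Sale 3 (308) [FIFO — oldest first]: 64 @ $15 + 112 @ $15 + 132 @ $14 = $4,488
Sale 4 (46) [FIFO — oldest first]: 46 @ $14 = $644
Total COGS = $9,246 + $4,101 + $4,488 + $644 = $18,479
Ending inventory: 27 @ $14 + 282 @ $17 = $5,172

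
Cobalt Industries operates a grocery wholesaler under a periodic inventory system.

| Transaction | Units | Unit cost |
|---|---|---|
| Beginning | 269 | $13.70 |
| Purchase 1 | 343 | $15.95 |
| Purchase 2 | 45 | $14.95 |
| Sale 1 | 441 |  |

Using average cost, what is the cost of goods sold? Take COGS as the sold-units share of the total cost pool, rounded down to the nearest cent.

Sale 1, sell 441: 441/657 × $9,828.90 → $6,597.48
Ending inventory (cost pool remaining) = $3,231.42

COGS = $6,597.48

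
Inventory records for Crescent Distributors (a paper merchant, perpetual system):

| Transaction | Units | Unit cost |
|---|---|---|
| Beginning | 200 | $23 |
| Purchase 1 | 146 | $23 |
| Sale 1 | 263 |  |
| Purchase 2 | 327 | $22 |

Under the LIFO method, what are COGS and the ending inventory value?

Sale 1 (263) [LIFO — newest first]: 146 @ $23 + 117 @ $23 = $6,049
Ending inventory: 83 @ $23 + 327 @ $22 = $9,103
Check: goods available $15,152 = COGS $6,049 + ending $9,103

COGS = $6,049; ending inventory = $9,103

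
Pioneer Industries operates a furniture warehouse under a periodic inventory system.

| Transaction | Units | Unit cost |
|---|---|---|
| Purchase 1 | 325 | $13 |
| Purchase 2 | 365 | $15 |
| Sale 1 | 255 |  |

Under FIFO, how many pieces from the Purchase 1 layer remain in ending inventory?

70

Sale 1 (255) [FIFO — oldest first]: 255 @ $13 = $3,315
Ending inventory: 70 @ $13 + 365 @ $15 = $6,385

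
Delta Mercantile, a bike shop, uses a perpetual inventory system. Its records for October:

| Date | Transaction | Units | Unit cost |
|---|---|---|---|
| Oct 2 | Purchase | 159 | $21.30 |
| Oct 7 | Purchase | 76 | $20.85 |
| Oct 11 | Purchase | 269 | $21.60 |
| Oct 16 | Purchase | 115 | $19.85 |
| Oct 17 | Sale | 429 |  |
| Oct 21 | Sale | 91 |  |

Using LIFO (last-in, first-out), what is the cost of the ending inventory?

Oct 17, 429 sold [LIFO — newest first]: 115 @ $19.85 + 269 @ $21.60 + 45 @ $20.85 = $9,031.40
Oct 21, 91 sold [LIFO — newest first]: 31 @ $20.85 + 60 @ $21.30 = $1,924.35
Total COGS = $9,031.40 + $1,924.35 = $10,955.75
Ending inventory: 99 @ $21.30 = $2,108.70
Check: goods available $13,064.45 = COGS $10,955.75 + ending $2,108.70

Ending inventory = $2,108.70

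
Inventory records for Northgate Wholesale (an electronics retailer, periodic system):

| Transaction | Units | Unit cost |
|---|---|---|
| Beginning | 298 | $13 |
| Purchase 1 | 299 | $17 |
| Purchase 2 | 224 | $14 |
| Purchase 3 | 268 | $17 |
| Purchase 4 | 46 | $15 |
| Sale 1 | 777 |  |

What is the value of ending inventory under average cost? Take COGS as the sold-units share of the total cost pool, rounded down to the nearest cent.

Ending inventory = $5,469.05

Sale 1, sell 777: 777/1135 × $17,339.00 → $11,869.95
Ending inventory (cost pool remaining) = $5,469.05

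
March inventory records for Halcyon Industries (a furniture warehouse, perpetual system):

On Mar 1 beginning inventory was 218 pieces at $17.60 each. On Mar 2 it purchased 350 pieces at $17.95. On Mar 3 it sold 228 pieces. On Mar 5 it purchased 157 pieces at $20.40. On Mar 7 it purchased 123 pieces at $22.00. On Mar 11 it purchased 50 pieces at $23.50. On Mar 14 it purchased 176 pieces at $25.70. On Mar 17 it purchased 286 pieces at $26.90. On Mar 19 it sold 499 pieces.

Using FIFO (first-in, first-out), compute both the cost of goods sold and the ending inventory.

Mar 3, 228 sold [FIFO — oldest first]: 218 @ $17.60 + 10 @ $17.95 = $4,016.30
Mar 19, 499 sold [FIFO — oldest first]: 340 @ $17.95 + 157 @ $20.40 + 2 @ $22.00 = $9,349.80
Total COGS = $4,016.30 + $9,349.80 = $13,366.10
Ending inventory: 121 @ $22.00 + 50 @ $23.50 + 176 @ $25.70 + 286 @ $26.90 = $16,053.60
Check: goods available $29,419.70 = COGS $13,366.10 + ending $16,053.60

COGS = $13,366.10; ending inventory = $16,053.60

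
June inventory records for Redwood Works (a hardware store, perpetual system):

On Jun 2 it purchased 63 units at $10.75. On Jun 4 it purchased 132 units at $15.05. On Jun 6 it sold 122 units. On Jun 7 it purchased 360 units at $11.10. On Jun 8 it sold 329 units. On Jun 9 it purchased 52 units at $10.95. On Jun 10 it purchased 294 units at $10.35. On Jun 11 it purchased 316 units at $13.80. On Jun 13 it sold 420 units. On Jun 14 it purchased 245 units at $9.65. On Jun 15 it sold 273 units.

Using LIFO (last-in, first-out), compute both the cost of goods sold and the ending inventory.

Jun 6, 122 sold [LIFO — newest first]: 122 @ $15.05 = $1,836.10
Jun 8, 329 sold [LIFO — newest first]: 329 @ $11.10 = $3,651.90
Jun 13, 420 sold [LIFO — newest first]: 316 @ $13.80 + 104 @ $10.35 = $5,437.20
Jun 15, 273 sold [LIFO — newest first]: 245 @ $9.65 + 28 @ $10.35 = $2,654.05
Total COGS = $1,836.10 + $3,651.90 + $5,437.20 + $2,654.05 = $13,579.25
Ending inventory: 63 @ $10.75 + 10 @ $15.05 + 31 @ $11.10 + 52 @ $10.95 + 162 @ $10.35 = $3,417.95

COGS = $13,579.25; ending inventory = $3,417.95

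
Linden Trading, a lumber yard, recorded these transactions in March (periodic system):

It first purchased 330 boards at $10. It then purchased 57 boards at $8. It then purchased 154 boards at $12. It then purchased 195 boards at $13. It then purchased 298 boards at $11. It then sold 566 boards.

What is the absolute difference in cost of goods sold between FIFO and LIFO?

$760

FIFO COGS: 330 @ $10 + 57 @ $8 + 154 @ $12 + 25 @ $13 = $5,929
LIFO COGS: 298 @ $11 + 195 @ $13 + 73 @ $12 = $6,689
Difference = |$5,929 − $6,689| = $760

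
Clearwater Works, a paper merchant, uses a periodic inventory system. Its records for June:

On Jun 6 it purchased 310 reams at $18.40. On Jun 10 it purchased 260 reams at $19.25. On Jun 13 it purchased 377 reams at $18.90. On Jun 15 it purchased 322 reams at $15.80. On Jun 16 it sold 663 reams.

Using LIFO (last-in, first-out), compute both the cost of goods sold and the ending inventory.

Jun 16, 663 sold [LIFO — newest first]: 322 @ $15.80 + 341 @ $18.90 = $11,532.50
Ending inventory: 310 @ $18.40 + 260 @ $19.25 + 36 @ $18.90 = $11,389.40

COGS = $11,532.50; ending inventory = $11,389.40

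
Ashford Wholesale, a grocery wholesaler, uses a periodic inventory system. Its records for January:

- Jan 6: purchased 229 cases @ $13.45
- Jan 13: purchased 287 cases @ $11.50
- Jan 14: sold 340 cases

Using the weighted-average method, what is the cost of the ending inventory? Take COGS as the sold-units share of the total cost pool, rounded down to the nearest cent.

Ending inventory = $2,176.32

Jan 14, sell 340: 340/516 × $6,380.55 → $4,204.23
Ending inventory (cost pool remaining) = $2,176.32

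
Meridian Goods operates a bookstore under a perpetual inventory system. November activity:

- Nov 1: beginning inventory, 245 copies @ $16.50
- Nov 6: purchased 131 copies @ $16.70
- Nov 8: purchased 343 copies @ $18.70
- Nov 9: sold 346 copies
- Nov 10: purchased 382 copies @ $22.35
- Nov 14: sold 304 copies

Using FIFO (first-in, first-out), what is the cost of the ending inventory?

Nov 9, 346 sold [FIFO — oldest first]: 245 @ $16.50 + 101 @ $16.70 = $5,729.20
Nov 14, 304 sold [FIFO — oldest first]: 30 @ $16.70 + 274 @ $18.70 = $5,624.80
Total COGS = $5,729.20 + $5,624.80 = $11,354.00
Ending inventory: 69 @ $18.70 + 382 @ $22.35 = $9,828.00
Check: goods available $21,182.00 = COGS $11,354.00 + ending $9,828.00

Ending inventory = $9,828.00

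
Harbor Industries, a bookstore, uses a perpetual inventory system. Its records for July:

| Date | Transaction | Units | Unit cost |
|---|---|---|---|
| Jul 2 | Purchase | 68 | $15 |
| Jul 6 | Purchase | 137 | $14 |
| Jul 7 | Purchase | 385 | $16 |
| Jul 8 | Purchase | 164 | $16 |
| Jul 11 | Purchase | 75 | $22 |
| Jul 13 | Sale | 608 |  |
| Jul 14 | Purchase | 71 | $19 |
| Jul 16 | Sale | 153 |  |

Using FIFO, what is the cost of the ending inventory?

Ending inventory = $2,845

Jul 13, 608 sold [FIFO — oldest first]: 68 @ $15 + 137 @ $14 + 385 @ $16 + 18 @ $16 = $9,386
Jul 16, 153 sold [FIFO — oldest first]: 146 @ $16 + 7 @ $22 = $2,490
Total COGS = $9,386 + $2,490 = $11,876
Ending inventory: 68 @ $22 + 71 @ $19 = $2,845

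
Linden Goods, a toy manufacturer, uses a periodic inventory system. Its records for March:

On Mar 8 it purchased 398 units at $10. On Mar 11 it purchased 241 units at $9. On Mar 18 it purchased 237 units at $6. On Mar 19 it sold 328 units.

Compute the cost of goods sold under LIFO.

COGS = $2,241

Mar 19, 328 sold [LIFO — newest first]: 237 @ $6 + 91 @ $9 = $2,241
Ending inventory: 398 @ $10 + 150 @ $9 = $5,330
Check: goods available $7,571 = COGS $2,241 + ending $5,330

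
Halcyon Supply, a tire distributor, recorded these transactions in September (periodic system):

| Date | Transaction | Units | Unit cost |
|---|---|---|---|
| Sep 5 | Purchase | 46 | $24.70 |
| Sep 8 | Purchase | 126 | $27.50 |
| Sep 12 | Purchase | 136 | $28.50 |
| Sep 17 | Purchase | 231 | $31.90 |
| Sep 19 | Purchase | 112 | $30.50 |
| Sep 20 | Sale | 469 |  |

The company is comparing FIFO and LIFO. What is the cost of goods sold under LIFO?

FIFO COGS: 46 @ $24.70 + 126 @ $27.50 + 136 @ $28.50 + 161 @ $31.90 = $13,613.10
LIFO COGS: 112 @ $30.50 + 231 @ $31.90 + 126 @ $28.50 = $14,375.90

COGS = $14,375.90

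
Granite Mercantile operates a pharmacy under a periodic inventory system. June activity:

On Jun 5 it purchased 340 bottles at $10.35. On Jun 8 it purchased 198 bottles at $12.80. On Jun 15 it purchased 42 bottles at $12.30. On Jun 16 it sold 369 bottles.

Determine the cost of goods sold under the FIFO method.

COGS = $3,890.20

Jun 16, 369 sold [FIFO — oldest first]: 340 @ $10.35 + 29 @ $12.80 = $3,890.20
Ending inventory: 169 @ $12.80 + 42 @ $12.30 = $2,679.80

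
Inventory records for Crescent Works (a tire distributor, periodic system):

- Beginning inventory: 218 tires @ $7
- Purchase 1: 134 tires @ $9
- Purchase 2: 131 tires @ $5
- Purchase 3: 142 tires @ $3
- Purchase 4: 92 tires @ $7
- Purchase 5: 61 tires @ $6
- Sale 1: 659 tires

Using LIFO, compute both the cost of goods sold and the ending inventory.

COGS = $3,990; ending inventory = $833

Sale 1 (659) [LIFO — newest first]: 61 @ $6 + 92 @ $7 + 142 @ $3 + 131 @ $5 + 134 @ $9 + 99 @ $7 = $3,990
Ending inventory: 119 @ $7 = $833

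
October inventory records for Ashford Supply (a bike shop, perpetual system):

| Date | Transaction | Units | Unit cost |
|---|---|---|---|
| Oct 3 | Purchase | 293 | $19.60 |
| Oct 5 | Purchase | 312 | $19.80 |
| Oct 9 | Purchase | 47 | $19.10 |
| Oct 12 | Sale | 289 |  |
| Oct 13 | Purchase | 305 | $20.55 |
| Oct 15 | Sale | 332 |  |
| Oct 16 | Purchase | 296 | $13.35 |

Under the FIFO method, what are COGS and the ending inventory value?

Oct 12, 289 sold [FIFO — oldest first]: 289 @ $19.60 = $5,664.40
Oct 15, 332 sold [FIFO — oldest first]: 4 @ $19.60 + 312 @ $19.80 + 16 @ $19.10 = $6,561.60
Total COGS = $5,664.40 + $6,561.60 = $12,226.00
Ending inventory: 31 @ $19.10 + 305 @ $20.55 + 296 @ $13.35 = $10,811.45

COGS = $12,226.00; ending inventory = $10,811.45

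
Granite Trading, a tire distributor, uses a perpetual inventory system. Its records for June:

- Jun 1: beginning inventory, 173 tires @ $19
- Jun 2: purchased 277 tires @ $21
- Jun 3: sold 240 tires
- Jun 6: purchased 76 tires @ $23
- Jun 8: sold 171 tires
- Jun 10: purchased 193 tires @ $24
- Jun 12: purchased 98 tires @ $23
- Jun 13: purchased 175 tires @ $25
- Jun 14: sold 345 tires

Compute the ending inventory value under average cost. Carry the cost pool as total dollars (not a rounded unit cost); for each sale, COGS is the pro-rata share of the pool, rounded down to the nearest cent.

Ending inventory = $5,553.60

After Jun 1: 173 on hand, pool $3,287.00 (≈ $19.0000 each)
After Jun 2: 450 on hand, pool $9,104.00 (≈ $20.2311 each)
Jun 3, sell 240: 240/450 × $9,104.00 → $4,855.46
After Jun 6: 286 on hand, pool $5,996.54 (≈ $20.9669 each)
Jun 8, sell 171: 171/286 × $5,996.54 → $3,585.34
After Jun 10: 308 on hand, pool $7,043.20 (≈ $22.8675 each)
After Jun 12: 406 on hand, pool $9,297.20 (≈ $22.8995 each)
After Jun 13: 581 on hand, pool $13,672.20 (≈ $23.5322 each)
Jun 14, sell 345: 345/581 × $13,672.20 → $8,118.60
Total COGS = $4,855.46 + $3,585.34 + $8,118.60 = $16,559.40
Ending inventory (cost pool remaining) = $5,553.60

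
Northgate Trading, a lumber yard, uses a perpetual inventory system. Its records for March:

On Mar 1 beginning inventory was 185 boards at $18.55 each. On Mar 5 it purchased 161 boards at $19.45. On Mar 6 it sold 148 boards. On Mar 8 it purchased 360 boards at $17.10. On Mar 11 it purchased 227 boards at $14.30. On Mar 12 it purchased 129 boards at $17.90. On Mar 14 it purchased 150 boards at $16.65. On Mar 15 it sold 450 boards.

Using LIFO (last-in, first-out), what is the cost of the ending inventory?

Mar 6, 148 sold [LIFO — newest first]: 148 @ $19.45 = $2,878.60
Mar 15, 450 sold [LIFO — newest first]: 150 @ $16.65 + 129 @ $17.90 + 171 @ $14.30 = $7,251.90
Total COGS = $2,878.60 + $7,251.90 = $10,130.50
Ending inventory: 185 @ $18.55 + 13 @ $19.45 + 360 @ $17.10 + 56 @ $14.30 = $10,641.40

Ending inventory = $10,641.40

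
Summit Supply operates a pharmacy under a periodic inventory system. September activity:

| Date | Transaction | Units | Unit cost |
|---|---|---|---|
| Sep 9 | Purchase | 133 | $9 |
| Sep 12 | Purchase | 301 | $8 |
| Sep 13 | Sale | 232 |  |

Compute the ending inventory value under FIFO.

Ending inventory = $1,616

Sep 13, 232 sold [FIFO — oldest first]: 133 @ $9 + 99 @ $8 = $1,989
Ending inventory: 202 @ $8 = $1,616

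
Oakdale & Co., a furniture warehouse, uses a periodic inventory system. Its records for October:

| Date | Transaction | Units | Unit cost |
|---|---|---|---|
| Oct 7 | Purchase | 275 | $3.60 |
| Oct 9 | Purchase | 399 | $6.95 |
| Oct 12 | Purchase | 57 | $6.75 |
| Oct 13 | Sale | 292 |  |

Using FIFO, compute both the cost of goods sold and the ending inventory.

COGS = $1,108.15; ending inventory = $3,039.65

Oct 13, 292 sold [FIFO — oldest first]: 275 @ $3.60 + 17 @ $6.95 = $1,108.15
Ending inventory: 382 @ $6.95 + 57 @ $6.75 = $3,039.65
Check: goods available $4,147.80 = COGS $1,108.15 + ending $3,039.65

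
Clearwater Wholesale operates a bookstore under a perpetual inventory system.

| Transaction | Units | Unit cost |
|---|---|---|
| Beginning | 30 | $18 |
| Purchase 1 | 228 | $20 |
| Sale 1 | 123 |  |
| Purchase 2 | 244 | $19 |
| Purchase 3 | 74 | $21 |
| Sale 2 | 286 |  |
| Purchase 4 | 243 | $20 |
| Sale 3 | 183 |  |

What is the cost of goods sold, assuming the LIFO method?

Sale 1 (123) [LIFO — newest first]: 123 @ $20 = $2,460
Sale 2 (286) [LIFO — newest first]: 74 @ $21 + 212 @ $19 = $5,582
Sale 3 (183) [LIFO — newest first]: 183 @ $20 = $3,660
Total COGS = $2,460 + $5,582 + $3,660 = $11,702
Ending inventory: 30 @ $18 + 105 @ $20 + 32 @ $19 + 60 @ $20 = $4,448

COGS = $11,702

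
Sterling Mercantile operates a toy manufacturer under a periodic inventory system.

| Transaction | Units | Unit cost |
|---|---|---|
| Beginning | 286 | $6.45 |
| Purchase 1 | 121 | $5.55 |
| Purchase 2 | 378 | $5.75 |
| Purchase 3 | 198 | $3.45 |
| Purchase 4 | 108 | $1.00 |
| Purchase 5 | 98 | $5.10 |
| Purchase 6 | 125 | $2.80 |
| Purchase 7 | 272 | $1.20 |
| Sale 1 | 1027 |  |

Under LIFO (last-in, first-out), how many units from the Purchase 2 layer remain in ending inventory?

152

Sale 1 (1027) [LIFO — newest first]: 272 @ $1.20 + 125 @ $2.80 + 98 @ $5.10 + 108 @ $1.00 + 198 @ $3.45 + 226 @ $5.75 = $3,266.80
Ending inventory: 286 @ $6.45 + 121 @ $5.55 + 152 @ $5.75 = $3,390.25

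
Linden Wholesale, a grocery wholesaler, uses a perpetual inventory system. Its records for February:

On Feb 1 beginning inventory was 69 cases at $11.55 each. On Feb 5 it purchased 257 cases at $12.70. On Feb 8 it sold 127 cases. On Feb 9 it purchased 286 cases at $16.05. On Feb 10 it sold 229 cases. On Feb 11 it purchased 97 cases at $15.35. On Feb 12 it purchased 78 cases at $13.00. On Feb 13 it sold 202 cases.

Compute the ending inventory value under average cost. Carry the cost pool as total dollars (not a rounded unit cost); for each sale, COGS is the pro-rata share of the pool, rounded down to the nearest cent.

Ending inventory = $3,312.43

After Feb 1: 69 on hand, pool $796.95 (≈ $11.5500 each)
After Feb 5: 326 on hand, pool $4,060.85 (≈ $12.4566 each)
Feb 8, sell 127: 127/326 × $4,060.85 → $1,581.98
After Feb 9: 485 on hand, pool $7,069.17 (≈ $14.5756 each)
Feb 10, sell 229: 229/485 × $7,069.17 → $3,337.81
After Feb 11: 353 on hand, pool $5,220.31 (≈ $14.7884 each)
After Feb 12: 431 on hand, pool $6,234.31 (≈ $14.4648 each)
Feb 13, sell 202: 202/431 × $6,234.31 → $2,921.88
Total COGS = $1,581.98 + $3,337.81 + $2,921.88 = $7,841.67
Ending inventory (cost pool remaining) = $3,312.43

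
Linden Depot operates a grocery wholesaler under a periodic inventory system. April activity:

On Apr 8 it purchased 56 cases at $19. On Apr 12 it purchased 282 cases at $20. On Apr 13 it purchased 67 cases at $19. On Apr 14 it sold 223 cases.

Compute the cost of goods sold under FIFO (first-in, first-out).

COGS = $4,404

Apr 14, 223 sold [FIFO — oldest first]: 56 @ $19 + 167 @ $20 = $4,404
Ending inventory: 115 @ $20 + 67 @ $19 = $3,573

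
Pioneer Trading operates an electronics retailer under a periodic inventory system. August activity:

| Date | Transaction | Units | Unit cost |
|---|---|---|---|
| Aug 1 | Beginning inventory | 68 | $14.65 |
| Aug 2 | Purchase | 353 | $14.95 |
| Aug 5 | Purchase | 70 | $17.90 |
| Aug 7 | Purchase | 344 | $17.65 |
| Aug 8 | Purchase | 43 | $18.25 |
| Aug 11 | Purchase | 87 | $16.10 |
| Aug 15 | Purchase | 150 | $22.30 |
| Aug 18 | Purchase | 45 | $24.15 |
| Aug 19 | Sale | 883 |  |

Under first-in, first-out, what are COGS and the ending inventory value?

COGS = $14,463.40; ending inventory = $5,751.95

Aug 19, 883 sold [FIFO — oldest first]: 68 @ $14.65 + 353 @ $14.95 + 70 @ $17.90 + 344 @ $17.65 + 43 @ $18.25 + 5 @ $16.10 = $14,463.40
Ending inventory: 82 @ $16.10 + 150 @ $22.30 + 45 @ $24.15 = $5,751.95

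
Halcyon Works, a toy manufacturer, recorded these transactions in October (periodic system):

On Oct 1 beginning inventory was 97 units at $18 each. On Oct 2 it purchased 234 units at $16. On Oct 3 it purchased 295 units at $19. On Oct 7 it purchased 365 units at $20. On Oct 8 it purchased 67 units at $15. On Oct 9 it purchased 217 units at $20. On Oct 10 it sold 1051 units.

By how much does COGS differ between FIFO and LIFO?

$667

FIFO COGS: 97 @ $18 + 234 @ $16 + 295 @ $19 + 365 @ $20 + 60 @ $15 = $19,295
LIFO COGS: 217 @ $20 + 67 @ $15 + 365 @ $20 + 295 @ $19 + 107 @ $16 = $19,962
Difference = |$19,295 − $19,962| = $667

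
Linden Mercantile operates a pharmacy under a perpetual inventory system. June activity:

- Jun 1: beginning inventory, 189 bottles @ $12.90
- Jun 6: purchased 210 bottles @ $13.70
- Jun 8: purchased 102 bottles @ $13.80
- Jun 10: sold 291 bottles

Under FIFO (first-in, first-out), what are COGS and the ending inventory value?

COGS = $3,835.50; ending inventory = $2,887.20

Jun 10, 291 sold [FIFO — oldest first]: 189 @ $12.90 + 102 @ $13.70 = $3,835.50
Ending inventory: 108 @ $13.70 + 102 @ $13.80 = $2,887.20
Check: goods available $6,722.70 = COGS $3,835.50 + ending $2,887.20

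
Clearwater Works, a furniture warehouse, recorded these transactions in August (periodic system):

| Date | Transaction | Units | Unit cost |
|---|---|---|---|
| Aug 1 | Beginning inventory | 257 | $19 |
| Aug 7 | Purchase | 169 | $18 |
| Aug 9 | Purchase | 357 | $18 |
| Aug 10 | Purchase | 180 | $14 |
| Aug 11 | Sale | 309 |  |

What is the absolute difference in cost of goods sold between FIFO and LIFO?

$977

FIFO COGS: 257 @ $19 + 52 @ $18 = $5,819
LIFO COGS: 180 @ $14 + 129 @ $18 = $4,842
Difference = |$5,819 − $4,842| = $977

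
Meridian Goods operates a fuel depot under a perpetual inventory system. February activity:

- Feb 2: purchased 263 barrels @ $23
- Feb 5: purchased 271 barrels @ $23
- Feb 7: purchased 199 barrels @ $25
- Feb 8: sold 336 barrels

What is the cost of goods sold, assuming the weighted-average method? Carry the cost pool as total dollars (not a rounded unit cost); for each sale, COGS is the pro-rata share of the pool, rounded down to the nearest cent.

After Feb 2: 263 on hand, pool $6,049.00 (≈ $23.0000 each)
After Feb 5: 534 on hand, pool $12,282.00 (≈ $23.0000 each)
After Feb 7: 733 on hand, pool $17,257.00 (≈ $23.5430 each)
Feb 8, sell 336: 336/733 × $17,257.00 → $7,910.43
Ending inventory (cost pool remaining) = $9,346.57
Check: goods available $17,257.00 = COGS $7,910.43 + ending $9,346.57

COGS = $7,910.43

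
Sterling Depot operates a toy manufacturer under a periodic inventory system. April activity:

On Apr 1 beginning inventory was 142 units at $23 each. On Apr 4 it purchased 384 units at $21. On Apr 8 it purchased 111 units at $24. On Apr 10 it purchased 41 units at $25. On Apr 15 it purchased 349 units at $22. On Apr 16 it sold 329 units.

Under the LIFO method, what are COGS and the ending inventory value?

Apr 16, 329 sold [LIFO — newest first]: 329 @ $22 = $7,238
Ending inventory: 142 @ $23 + 384 @ $21 + 111 @ $24 + 41 @ $25 + 20 @ $22 = $15,459

COGS = $7,238; ending inventory = $15,459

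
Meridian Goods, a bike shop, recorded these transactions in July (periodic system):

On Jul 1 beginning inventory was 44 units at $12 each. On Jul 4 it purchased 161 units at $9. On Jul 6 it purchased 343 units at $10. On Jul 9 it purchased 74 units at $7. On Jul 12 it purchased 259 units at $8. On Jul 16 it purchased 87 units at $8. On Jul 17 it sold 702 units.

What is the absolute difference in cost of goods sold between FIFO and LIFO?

$459

FIFO COGS: 44 @ $12 + 161 @ $9 + 343 @ $10 + 74 @ $7 + 80 @ $8 = $6,565
LIFO COGS: 87 @ $8 + 259 @ $8 + 74 @ $7 + 282 @ $10 = $6,106
Difference = |$6,565 − $6,106| = $459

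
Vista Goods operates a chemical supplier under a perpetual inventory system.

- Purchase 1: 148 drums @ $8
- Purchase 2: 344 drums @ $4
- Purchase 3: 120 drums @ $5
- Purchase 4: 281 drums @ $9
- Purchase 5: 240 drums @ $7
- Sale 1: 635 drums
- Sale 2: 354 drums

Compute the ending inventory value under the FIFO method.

Ending inventory = $1,008

Sale 1 (635) [FIFO — oldest first]: 148 @ $8 + 344 @ $4 + 120 @ $5 + 23 @ $9 = $3,367
Sale 2 (354) [FIFO — oldest first]: 258 @ $9 + 96 @ $7 = $2,994
Total COGS = $3,367 + $2,994 = $6,361
Ending inventory: 144 @ $7 = $1,008
Check: goods available $7,369 = COGS $6,361 + ending $1,008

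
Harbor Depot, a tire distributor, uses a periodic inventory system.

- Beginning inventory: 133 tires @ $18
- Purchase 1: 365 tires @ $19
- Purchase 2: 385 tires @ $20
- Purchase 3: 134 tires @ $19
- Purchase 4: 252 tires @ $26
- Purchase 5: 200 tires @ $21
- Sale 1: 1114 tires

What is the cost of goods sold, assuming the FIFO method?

COGS = $22,097

Sale 1 (1114) [FIFO — oldest first]: 133 @ $18 + 365 @ $19 + 385 @ $20 + 134 @ $19 + 97 @ $26 = $22,097
Ending inventory: 155 @ $26 + 200 @ $21 = $8,230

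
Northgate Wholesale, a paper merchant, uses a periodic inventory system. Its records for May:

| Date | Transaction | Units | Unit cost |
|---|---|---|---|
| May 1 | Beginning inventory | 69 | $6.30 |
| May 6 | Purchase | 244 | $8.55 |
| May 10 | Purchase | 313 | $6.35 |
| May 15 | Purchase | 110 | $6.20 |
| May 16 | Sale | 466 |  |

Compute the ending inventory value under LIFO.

May 16, 466 sold [LIFO — newest first]: 110 @ $6.20 + 313 @ $6.35 + 43 @ $8.55 = $3,037.20
Ending inventory: 69 @ $6.30 + 201 @ $8.55 = $2,153.25

Ending inventory = $2,153.25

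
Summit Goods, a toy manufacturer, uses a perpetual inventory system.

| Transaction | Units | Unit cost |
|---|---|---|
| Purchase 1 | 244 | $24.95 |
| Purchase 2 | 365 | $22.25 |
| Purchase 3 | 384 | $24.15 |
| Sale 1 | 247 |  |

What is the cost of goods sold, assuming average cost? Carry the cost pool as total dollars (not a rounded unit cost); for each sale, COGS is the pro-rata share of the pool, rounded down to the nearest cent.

After Purchase 1: 244 on hand, pool $6,087.80 (≈ $24.9500 each)
After Purchase 2: 609 on hand, pool $14,209.05 (≈ $23.3318 each)
After Purchase 3: 993 on hand, pool $23,482.65 (≈ $23.6482 each)
Sale 1, sell 247: 247/993 × $23,482.65 → $5,841.10
Ending inventory (cost pool remaining) = $17,641.55
Check: goods available $23,482.65 = COGS $5,841.10 + ending $17,641.55

COGS = $5,841.10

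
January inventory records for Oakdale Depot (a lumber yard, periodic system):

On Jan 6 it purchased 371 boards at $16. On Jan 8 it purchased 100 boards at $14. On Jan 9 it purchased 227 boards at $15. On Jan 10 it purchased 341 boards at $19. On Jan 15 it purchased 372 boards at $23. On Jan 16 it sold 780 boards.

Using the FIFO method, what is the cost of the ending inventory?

Jan 16, 780 sold [FIFO — oldest first]: 371 @ $16 + 100 @ $14 + 227 @ $15 + 82 @ $19 = $12,299
Ending inventory: 259 @ $19 + 372 @ $23 = $13,477
Check: goods available $25,776 = COGS $12,299 + ending $13,477

Ending inventory = $13,477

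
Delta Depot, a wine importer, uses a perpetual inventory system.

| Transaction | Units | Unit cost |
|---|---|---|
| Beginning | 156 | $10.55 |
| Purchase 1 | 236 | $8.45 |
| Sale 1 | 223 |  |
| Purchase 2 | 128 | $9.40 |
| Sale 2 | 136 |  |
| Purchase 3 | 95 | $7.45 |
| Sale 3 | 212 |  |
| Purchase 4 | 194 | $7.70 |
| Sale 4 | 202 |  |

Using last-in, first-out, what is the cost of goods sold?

Sale 1 (223) [LIFO — newest first]: 223 @ $8.45 = $1,884.35
Sale 2 (136) [LIFO — newest first]: 128 @ $9.40 + 8 @ $8.45 = $1,270.80
Sale 3 (212) [LIFO — newest first]: 95 @ $7.45 + 5 @ $8.45 + 112 @ $10.55 = $1,931.60
Sale 4 (202) [LIFO — newest first]: 194 @ $7.70 + 8 @ $10.55 = $1,578.20
Total COGS = $1,884.35 + $1,270.80 + $1,931.60 + $1,578.20 = $6,664.95
Ending inventory: 36 @ $10.55 = $379.80

COGS = $6,664.95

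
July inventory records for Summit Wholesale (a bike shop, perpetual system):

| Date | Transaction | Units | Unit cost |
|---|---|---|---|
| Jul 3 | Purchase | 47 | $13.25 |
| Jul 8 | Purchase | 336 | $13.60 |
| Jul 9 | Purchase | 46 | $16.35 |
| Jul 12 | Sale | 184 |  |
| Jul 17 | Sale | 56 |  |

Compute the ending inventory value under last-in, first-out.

Jul 12, 184 sold [LIFO — newest first]: 46 @ $16.35 + 138 @ $13.60 = $2,628.90
Jul 17, 56 sold [LIFO — newest first]: 56 @ $13.60 = $761.60
Total COGS = $2,628.90 + $761.60 = $3,390.50
Ending inventory: 47 @ $13.25 + 142 @ $13.60 = $2,553.95
Check: goods available $5,944.45 = COGS $3,390.50 + ending $2,553.95

Ending inventory = $2,553.95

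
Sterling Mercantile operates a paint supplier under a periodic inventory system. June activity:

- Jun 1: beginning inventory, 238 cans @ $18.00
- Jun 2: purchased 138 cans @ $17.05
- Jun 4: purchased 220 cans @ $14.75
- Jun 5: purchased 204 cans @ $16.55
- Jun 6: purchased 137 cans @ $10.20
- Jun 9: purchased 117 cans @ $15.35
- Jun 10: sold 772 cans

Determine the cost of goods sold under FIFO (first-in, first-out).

Jun 10, 772 sold [FIFO — oldest first]: 238 @ $18.00 + 138 @ $17.05 + 220 @ $14.75 + 176 @ $16.55 = $12,794.70
Ending inventory: 28 @ $16.55 + 137 @ $10.20 + 117 @ $15.35 = $3,656.75
Check: goods available $16,451.45 = COGS $12,794.70 + ending $3,656.75

COGS = $12,794.70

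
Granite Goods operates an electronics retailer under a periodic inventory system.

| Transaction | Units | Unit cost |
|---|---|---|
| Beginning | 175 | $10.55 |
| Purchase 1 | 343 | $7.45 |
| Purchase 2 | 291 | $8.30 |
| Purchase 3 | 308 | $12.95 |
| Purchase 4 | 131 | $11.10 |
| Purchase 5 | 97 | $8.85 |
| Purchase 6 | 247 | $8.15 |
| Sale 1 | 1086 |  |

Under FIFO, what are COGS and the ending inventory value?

COGS = $10,404.05; ending inventory = $4,727.05

Sale 1 (1086) [FIFO — oldest first]: 175 @ $10.55 + 343 @ $7.45 + 291 @ $8.30 + 277 @ $12.95 = $10,404.05
Ending inventory: 31 @ $12.95 + 131 @ $11.10 + 97 @ $8.85 + 247 @ $8.15 = $4,727.05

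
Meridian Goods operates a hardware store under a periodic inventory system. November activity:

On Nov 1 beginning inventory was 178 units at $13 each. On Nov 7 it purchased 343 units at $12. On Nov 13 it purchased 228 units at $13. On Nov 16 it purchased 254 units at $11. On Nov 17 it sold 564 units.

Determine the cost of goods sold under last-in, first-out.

COGS = $6,742

Nov 17, 564 sold [LIFO — newest first]: 254 @ $11 + 228 @ $13 + 82 @ $12 = $6,742
Ending inventory: 178 @ $13 + 261 @ $12 = $5,446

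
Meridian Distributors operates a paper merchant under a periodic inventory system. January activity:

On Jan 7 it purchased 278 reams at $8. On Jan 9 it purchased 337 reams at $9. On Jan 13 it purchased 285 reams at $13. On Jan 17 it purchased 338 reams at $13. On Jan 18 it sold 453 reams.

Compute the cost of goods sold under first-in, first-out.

Jan 18, 453 sold [FIFO — oldest first]: 278 @ $8 + 175 @ $9 = $3,799
Ending inventory: 162 @ $9 + 285 @ $13 + 338 @ $13 = $9,557

COGS = $3,799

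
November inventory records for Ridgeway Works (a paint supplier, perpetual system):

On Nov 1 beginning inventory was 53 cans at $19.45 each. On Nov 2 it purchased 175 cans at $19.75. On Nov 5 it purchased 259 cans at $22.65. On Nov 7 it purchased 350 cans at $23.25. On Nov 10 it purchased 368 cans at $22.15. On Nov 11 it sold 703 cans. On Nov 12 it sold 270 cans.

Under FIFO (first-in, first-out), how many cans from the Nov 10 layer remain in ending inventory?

Nov 11, 703 sold [FIFO — oldest first]: 53 @ $19.45 + 175 @ $19.75 + 259 @ $22.65 + 216 @ $23.25 = $15,375.45
Nov 12, 270 sold [FIFO — oldest first]: 134 @ $23.25 + 136 @ $22.15 = $6,127.90
Total COGS = $15,375.45 + $6,127.90 = $21,503.35
Ending inventory: 232 @ $22.15 = $5,138.80

232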